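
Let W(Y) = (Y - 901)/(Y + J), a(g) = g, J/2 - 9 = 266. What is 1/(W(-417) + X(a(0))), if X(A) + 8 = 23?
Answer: 133/677 ≈ 0.19646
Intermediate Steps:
J = 550 (J = 18 + 2*266 = 18 + 532 = 550)
X(A) = 15 (X(A) = -8 + 23 = 15)
W(Y) = (-901 + Y)/(550 + Y) (W(Y) = (Y - 901)/(Y + 550) = (-901 + Y)/(550 + Y))
1/(W(-417) + X(a(0))) = 1/((-901 - 417)/(550 - 417) + 15) = 1/(-1318/133 + 15) = 1/(677/133) = 133/677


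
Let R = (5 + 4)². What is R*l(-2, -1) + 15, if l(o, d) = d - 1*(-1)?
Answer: 15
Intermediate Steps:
l(o, d) = 1 + d (l(o, d) = d + 1 = 1 + d)
R = 81 (R = 9² = 81)
R*l(-2, -1) + 15 = 81*(1 - 1) + 15 = 81*0 + 15 = 0 + 15 = 15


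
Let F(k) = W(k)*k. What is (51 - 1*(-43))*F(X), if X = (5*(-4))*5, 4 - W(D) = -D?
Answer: 902400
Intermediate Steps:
W(D) = 4 + D (W(D) = 4 - (-1)*D = 4 + D)
X = -100 (X = -20*5 = -100)
F(k) = k*(4 + k) (F(k) = (4 + k)*k = k*(4 + k))
(51 - 1*(-43))*F(X) = (51 - 1*(-43))*(-100*(4 - 100)) = (51 + 43)*(-100*(-96)) = 94*9600 = 902400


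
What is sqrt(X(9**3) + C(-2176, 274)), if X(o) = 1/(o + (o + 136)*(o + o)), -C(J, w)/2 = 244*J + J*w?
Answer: sqrt(4924252459576515)/46737 ≈ 1501.4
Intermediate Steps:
C(J, w) = -488*J - 2*J*w (C(J, w) = -2*(244*J + J*w) = -488*J - 2*J*w)
X(o) = 1/(o + 2*o*(136 + o)) (X(o) = 1/(o + (136 + o)*(2*o)) = 1/(o + 2*o*(136 + o)))
sqrt(X(9**3) + C(-2176, 274)) = sqrt(1/((9**3)*(273 + 2*9**3)) - 2*(-2176)*(244 + 274)) = sqrt(1/(729*(273 + 2*729)) - 2*(-2176)*518) = sqrt(1/(729*(273 + 1458)) + 2254336) = sqrt((1/729)/1731 + 2254336) = sqrt((1/729)*(1/1731) + 2254336) = sqrt(1/1261899 + 2254336) = sqrt(2844744344065/1261899) = sqrt(4924252459576515)/46737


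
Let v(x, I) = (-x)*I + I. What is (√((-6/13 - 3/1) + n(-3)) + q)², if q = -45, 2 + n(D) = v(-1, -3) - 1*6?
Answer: (585 - I*√2951)²/169 ≈ 2007.5 - 376.08*I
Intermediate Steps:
v(x, I) = I - I*x (v(x, I) = -I*x + I = I - I*x)
n(D) = -14 (n(D) = -2 + (-3*(1 - 1*(-1)) - 1*6) = -2 + (-3*(1 + 1) - 6) = -2 + (-3*2 - 6) = -2 + (-6 - 6) = -2 - 12 = -14)
(√((-6/13 - 3/1) + n(-3)) + q)² = (√((-6/13 - 3/1) - 14) - 45)² = (√((-6*1/13 - 3*1) - 14) - 45)² = (√((-6/13 - 3) - 14) - 45)² = (√(-45/13 - 14) - 45)² = (√(-227/13) - 45)² = (I*√2951/13 - 45)² = (-45 + I*√2951/13)²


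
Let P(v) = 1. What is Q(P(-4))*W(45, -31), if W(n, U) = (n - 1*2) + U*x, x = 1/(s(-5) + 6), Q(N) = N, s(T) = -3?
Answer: 98/3 ≈ 32.667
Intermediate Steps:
x = ⅓ (x = 1/(-3 + 6) = 1/3 = ⅓ ≈ 0.33333)
W(n, U) = -2 + n + U/3 (W(n, U) = (n - 1*2) + U*(⅓) = (n - 2) + U/3 = (-2 + n) + U/3 = -2 + n + U/3)
Q(P(-4))*W(45, -31) = 1*(-2 + 45 + (⅓)*(-31)) = 1*(-2 + 45 - 31/3) = 1*(98/3) = 98/3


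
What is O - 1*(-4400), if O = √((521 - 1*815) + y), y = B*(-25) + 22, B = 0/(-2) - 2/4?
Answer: 4400 + I*√1038/2 ≈ 4400.0 + 16.109*I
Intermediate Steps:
B = -½ (B = 0*(-½) - 2*¼ = 0 - ½ = -½ ≈ -0.50000)
y = 69/2 (y = -½*(-25) + 22 = 25/2 + 22 = 69/2 ≈ 34.500)
O = I*√1038/2 (O = √((521 - 1*815) + 69/2) = √((521 - 815) + 69/2) = √(-294 + 69/2) = √(-519/2) = I*√1038/2 ≈ 16.109*I)
O - 1*(-4400) = I*√1038/2 - 1*(-4400) = I*√1038/2 + 4400 = 4400 + I*√1038/2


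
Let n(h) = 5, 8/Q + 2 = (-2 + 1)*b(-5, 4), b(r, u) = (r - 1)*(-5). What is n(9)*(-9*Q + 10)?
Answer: 245/4 ≈ 61.250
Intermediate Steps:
b(r, u) = 5 - 5*r (b(r, u) = (-1 + r)*(-5) = 5 - 5*r)
Q = -¼ (Q = 8/(-2 + (-2 + 1)*(5 - 5*(-5))) = 8/(-2 - (5 + 25)) = 8/(-2 - 1*30) = 8/(-2 - 30) = 8/(-32) = 8*(-1/32) = -¼ ≈ -0.25000)
n(9)*(-9*Q + 10) = 5*(-9*(-¼) + 10) = 5*(9/4 + 10) = 5*(49/4) = 245/4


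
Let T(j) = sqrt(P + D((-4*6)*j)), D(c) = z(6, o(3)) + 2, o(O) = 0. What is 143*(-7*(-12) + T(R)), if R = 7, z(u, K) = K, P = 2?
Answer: 12298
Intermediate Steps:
D(c) = 2 (D(c) = 0 + 2 = 2)
T(j) = 2 (T(j) = sqrt(2 + 2) = sqrt(4) = 2)
143*(-7*(-12) + T(R)) = 143*(-7*(-12) + 2) = 143*(84 + 2) = 143*86 = 12298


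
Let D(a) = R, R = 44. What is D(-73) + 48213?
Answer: 48257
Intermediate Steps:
D(a) = 44
D(-73) + 48213 = 44 + 48213 = 48257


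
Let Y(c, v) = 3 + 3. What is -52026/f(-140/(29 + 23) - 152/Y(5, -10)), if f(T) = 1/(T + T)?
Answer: 2916124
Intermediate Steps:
Y(c, v) = 6
f(T) = 1/(2*T)
-52026/f(-140/(29 + 23) - 152/Y(5, -10)) = -(-2635984 - 14567280/(29 + 23)) = -52026/(1/(2*(-140/52 - 152*⅙))) = -52026/(1/(2*(-140*1/52 - 76/3))) = -52026/(1/(2*(-35/13 - 76/3))) = -52026/(1/(2*(-1093/39))) = -52026/((½)*(-39/1093)) = -52026/(-39/2186) = -52026*(-2186/39) = 2916124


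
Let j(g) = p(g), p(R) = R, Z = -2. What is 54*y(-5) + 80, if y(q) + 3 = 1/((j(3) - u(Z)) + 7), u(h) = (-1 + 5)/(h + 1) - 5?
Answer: -1504/19 ≈ -79.158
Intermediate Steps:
j(g) = g
u(h) = -5 + 4/(1 + h) (u(h) = 4/(1 + h) - 5 = -5 + 4/(1 + h))
y(q) = -56/19 (y(q) = -3 + 1/((3 - (-1 - 5*(-2))/(1 - 2)) + 7) = -3 + 1/((3 - (-1 + 10)/(-1)) + 7) = -3 + 1/((3 - (-1)*9) + 7) = -3 + 1/((3 - 1*(-9)) + 7) = -3 + 1/((3 + 9) + 7) = -3 + 1/(12 + 7) = -3 + 1/19 = -56/19)
54*y(-5) + 80 = 54*(-56/19) + 80 = -3024/19 + 80 = -1504/19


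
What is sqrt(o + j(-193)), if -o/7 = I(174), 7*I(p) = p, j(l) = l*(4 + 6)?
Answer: 2*I*sqrt(526) ≈ 45.869*I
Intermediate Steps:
j(l) = 10*l (j(l) = l*10 = 10*l)
I(p) = p/7
o = -174 ≈ -174.00
sqrt(o + j(-193)) = sqrt(-174 + 10*(-193)) = sqrt(-174 - 1930) = sqrt(-2104) = 2*I*sqrt(526)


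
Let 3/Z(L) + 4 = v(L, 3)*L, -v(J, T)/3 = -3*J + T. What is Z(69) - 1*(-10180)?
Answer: 429840323/42224 ≈ 10180.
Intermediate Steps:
v(J, T) = -3*T + 9*J (v(J, T) = -3*(-3*J + T) = -3*(T - 3*J) = -3*T + 9*J)
Z(L) = 3/(-4 + L*(-9 + 9*L)) (Z(L) = 3/(-4 + (-3*3 + 9*L)*L) = 3/(-4 + (-9 + 9*L)*L) = 3/(-4 + L*(-9 + 9*L)))
Z(69) - 1*(-10180) = 3/(-4 + 9*69*(-1 + 69)) - 1*(-10180) = 3/(-4 + 9*69*68) + 10180 = 3/(-4 + 42228) + 10180 = 3/42224 + 10180 = 429840323/42224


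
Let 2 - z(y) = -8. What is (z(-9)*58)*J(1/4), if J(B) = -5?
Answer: -2900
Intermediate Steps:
z(y) = 10 (z(y) = 2 - 1*(-8) = 2 + 8 = 10)
(z(-9)*58)*J(1/4) = (10*58)*(-5) = 580*(-5) = -2900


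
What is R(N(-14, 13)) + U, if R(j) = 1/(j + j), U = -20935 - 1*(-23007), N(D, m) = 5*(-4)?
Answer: 82879/40 ≈ 2072.0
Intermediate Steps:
N(D, m) = -20
U = 2072 (U = -20935 + 23007 = 2072)
R(j) = 1/(2*j)
R(N(-14, 13)) + U = (1/2)/(-20) + 2072 = (1/2)*(-1/20) + 2072 = -1/40 + 2072 = 82879/40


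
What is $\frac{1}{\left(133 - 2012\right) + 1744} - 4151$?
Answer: $- \frac{560386}{135} \approx -4151.0$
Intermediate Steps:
$\frac{1}{\left(133 - 2012\right) + 1744} - 4151 = \frac{1}{-1879 + 1744} - 4151 = \frac{1}{-135} - 4151 = - \frac{1}{135} - 4151 = - \frac{560386}{135}$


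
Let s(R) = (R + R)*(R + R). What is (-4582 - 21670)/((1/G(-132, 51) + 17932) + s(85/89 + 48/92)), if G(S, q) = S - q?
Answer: -20130250100244/13757090698223 ≈ -1.4633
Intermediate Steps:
s(R) = 4*R² (s(R) = (2*R)*(2*R) = 4*R²)
(-4582 - 21670)/((1/G(-132, 51) + 17932) + s(85/89 + 48/92)) = (-4582 - 21670)/((1/(-132 - 1*51) + 17932) + 4*(85/89 + 48/92)²) = -26252/((1/(-132 - 51) + 17932) + 4*(85*(1/89) + 48*(1/92))²) = -26252/((1/(-183) + 17932) + 4*(85/89 + 12/23)²) = -26252/((-1/183 + 17932) + 4*(3023/2047)²) = -26252/(3281555/183 + 4*(9138529/4190209)) = -26252/(3281555/183 + 36554116/4190209) = -26252/13757090698223/766808247 = -26252*766808247/13757090698223 = -20130250100244/13757090698223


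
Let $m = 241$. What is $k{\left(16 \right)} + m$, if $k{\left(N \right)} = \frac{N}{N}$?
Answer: $242$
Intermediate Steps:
$k{\left(N \right)} = 1$
$k{\left(16 \right)} + m = 1 + 241 = 242$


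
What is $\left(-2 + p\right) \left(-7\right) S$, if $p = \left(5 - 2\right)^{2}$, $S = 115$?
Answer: $-5635$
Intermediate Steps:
$p = 9$ ($p = 3^{2} = 9$)
$\left(-2 + p\right) \left(-7\right) S = \left(-2 + 9\right) \left(-7\right) 115 = 7 \left(-7\right) 115 = \left(-49\right) 115 = -5635$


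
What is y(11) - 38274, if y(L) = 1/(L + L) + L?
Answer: -841785/22 ≈ -38263.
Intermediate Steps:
y(L) = L + 1/(2*L) (y(L) = 1/(2*L) + L = L + 1/(2*L))
y(11) - 38274 = (11 + (1/2)/11) - 38274 = (11 + (1/2)*(1/11)) - 38274 = (11 + 1/22) - 38274 = 243/22 - 38274 = -841785/22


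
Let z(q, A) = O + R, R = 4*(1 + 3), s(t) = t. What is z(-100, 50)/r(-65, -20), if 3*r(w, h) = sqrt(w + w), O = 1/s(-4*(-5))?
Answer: -963*I*sqrt(130)/2600 ≈ -4.223*I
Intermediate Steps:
O = 1/20 (O = 1/(-4*(-5)) = 1/20 ≈ 0.050000)
r(w, h) = sqrt(2)*sqrt(w)/3 (r(w, h) = sqrt(w + w)/3 = sqrt(2*w)/3 = (sqrt(2)*sqrt(w))/3 = sqrt(2)*sqrt(w)/3)
R = 16 (R = 4*4 = 16)
z(q, A) = 321/20 (z(q, A) = 1/20 + 16 = 321/20)
z(-100, 50)/r(-65, -20) = 321/(20*((sqrt(2)*sqrt(-65)/3))) = 321/(20*((sqrt(2)*(I*sqrt(65))/3))) = 321/(20*((I*sqrt(130)/3))) = 321*(-3*I*sqrt(130)/130)/20 = -963*I*sqrt(130)/2600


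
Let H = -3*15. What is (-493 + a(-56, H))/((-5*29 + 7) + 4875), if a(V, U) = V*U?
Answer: 2027/4737 ≈ 0.42791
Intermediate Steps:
H = -45
a(V, U) = U*V
(-493 + a(-56, H))/((-5*29 + 7) + 4875) = (-493 - 45*(-56))/((-5*29 + 7) + 4875) = (-493 + 2520)/((-145 + 7) + 4875) = 2027/(-138 + 4875) = 2027/4737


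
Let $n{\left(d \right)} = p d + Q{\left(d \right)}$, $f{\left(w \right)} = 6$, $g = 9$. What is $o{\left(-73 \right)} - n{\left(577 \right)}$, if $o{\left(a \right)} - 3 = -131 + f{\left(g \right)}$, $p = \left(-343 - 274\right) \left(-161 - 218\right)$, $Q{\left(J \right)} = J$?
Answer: $-134928110$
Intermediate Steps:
$p = 233843$ ($p = \left(-617\right) \left(-379\right) = 233843$)
$o{\left(a \right)} = -122$ ($o{\left(a \right)} = 3 + \left(-131 + 6\right) = 3 - 125 = -122$)
$n{\left(d \right)} = 233844 d$ ($n{\left(d \right)} = 233843 d + d = 233844 d$)
$o{\left(-73 \right)} - n{\left(577 \right)} = -122 - 233844 \cdot 577 = -122 - 134927988 = -134928110$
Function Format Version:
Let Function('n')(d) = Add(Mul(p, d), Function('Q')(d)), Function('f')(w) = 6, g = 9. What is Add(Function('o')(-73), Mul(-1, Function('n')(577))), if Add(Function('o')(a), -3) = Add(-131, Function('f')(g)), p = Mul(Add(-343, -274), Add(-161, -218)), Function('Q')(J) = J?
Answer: -134928110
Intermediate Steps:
p = 233843 (p = Mul(-617, -379) = 233843)
Function('o')(a) = -122 (Function('o')(a) = Add(3, Add(-131, 6)) = Add(3, -125) = -122)
Function('n')(d) = Mul(233844, d) (Function('n')(d) = Add(Mul(233843, d), d) = Mul(233844, d))
Add(Function('o')(-73), Mul(-1, Function('n')(577))) = Add(-122, Mul(-1, Mul(233844, 577))) = Add(-122, Mul(-1, 134927988)) = Add(-122, -134927988) = -134928110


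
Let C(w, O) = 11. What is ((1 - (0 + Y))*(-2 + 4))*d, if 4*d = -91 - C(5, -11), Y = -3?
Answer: -204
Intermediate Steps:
d = -51/2 (d = (-91 - 1*11)/4 = (-91 - 11)/4 = (¼)*(-102) = -51/2 ≈ -25.500)
((1 - (0 + Y))*(-2 + 4))*d = ((1 - (0 - 3))*(-2 + 4))*(-51/2) = ((1 - 1*(-3))*2)*(-51/2) = ((1 + 3)*2)*(-51/2) = (4*2)*(-51/2) = 8*(-51/2) = -204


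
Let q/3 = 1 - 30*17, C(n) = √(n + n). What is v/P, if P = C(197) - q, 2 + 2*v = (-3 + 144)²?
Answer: 30355233/4662670 - 19879*√394/4662670 ≈ 6.4256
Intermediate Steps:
C(n) = √2*√n (C(n) = √(2*n) = √2*√n)
v = 19879/2 (v = -1 + (-3 + 144)²/2 = -1 + (½)*141² = -1 + (½)*19881 = -1 + 19881/2 = 19879/2 ≈ 9939.5)
q = -1527 (q = 3*(1 - 30*17) = 3*(1 - 510) = 3*(-509) = -1527)
P = 1527 + √394 (P = √2*√197 - 1*(-1527) = √394 + 1527 = 1527 + √394 ≈ 1546.8)
v/P = 19879/(2*(1527 + √394))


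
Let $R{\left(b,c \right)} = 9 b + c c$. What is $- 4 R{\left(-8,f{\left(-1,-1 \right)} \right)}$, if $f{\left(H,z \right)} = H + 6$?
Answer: $188$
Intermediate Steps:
$f{\left(H,z \right)} = 6 + H$
$R{\left(b,c \right)} = c^{2} + 9 b$ ($R{\left(b,c \right)} = 9 b + c^{2} = c^{2} + 9 b$)
$- 4 R{\left(-8,f{\left(-1,-1 \right)} \right)} = - 4 \left(\left(6 - 1\right)^{2} + 9 \left(-8\right)\right) = - 4 \left(5^{2} - 72\right) = - 4 \left(25 - 72\right) = \left(-4\right) \left(-47\right) = 188$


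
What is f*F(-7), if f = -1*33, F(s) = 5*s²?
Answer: -8085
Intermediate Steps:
f = -33
f*F(-7) = -165*(-7)² = -165*49 = -33*245 = -8085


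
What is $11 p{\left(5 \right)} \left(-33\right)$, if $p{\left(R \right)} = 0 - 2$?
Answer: $726$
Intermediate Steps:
$p{\left(R \right)} = -2$ ($p{\left(R \right)} = 0 - 2 = -2$)
$11 p{\left(5 \right)} \left(-33\right) = 11 \left(-2\right) \left(-33\right) = \left(-22\right) \left(-33\right) = 726$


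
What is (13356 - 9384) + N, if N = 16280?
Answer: 20252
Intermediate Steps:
(13356 - 9384) + N = (13356 - 9384) + 16280 = 3972 + 16280 = 20252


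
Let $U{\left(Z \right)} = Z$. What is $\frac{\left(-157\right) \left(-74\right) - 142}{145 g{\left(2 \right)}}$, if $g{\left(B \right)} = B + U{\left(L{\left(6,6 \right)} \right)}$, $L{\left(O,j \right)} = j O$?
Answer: $\frac{302}{145} \approx 2.0828$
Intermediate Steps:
$L{\left(O,j \right)} = O j$
$g{\left(B \right)} = 36 + B$ ($g{\left(B \right)} = B + 6 \cdot 6 = B + 36 = 36 + B$)
$\frac{\left(-157\right) \left(-74\right) - 142}{145 g{\left(2 \right)}} = \frac{\left(-157\right) \left(-74\right) - 142}{145 \left(36 + 2\right)} = \frac{11618 - 142}{145 \cdot 38} = \frac{11476}{5510} = 11476 \cdot \frac{1}{5510} = \frac{302}{145}$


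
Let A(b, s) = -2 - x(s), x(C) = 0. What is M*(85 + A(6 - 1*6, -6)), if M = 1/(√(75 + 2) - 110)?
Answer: -830/1093 - 83*√77/12023 ≈ -0.81995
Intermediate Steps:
A(b, s) = -2 (A(b, s) = -2 - 1*0 = -2 + 0 = -2)
M = 1/(-110 + √77) (M = 1/(√77 - 110) = 1/(-110 + √77) ≈ -0.0098790)
M*(85 + A(6 - 1*6, -6)) = (-10/1093 - √77/12023)*(85 - 2) = (-10/1093 - √77/12023)*83 = -830/1093 - 83*√77/12023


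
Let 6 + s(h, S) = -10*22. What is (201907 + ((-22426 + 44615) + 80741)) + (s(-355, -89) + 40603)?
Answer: 345214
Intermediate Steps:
s(h, S) = -226 (s(h, S) = -6 - 10*22 = -6 - 220 = -226)
(201907 + ((-22426 + 44615) + 80741)) + (s(-355, -89) + 40603) = (201907 + ((-22426 + 44615) + 80741)) + (-226 + 40603) = (201907 + (22189 + 80741)) + 40377 = (201907 + 102930) + 40377 = 304837 + 40377 = 345214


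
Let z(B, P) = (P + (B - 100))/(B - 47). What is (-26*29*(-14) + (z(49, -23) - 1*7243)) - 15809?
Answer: -12533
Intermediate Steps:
z(B, P) = (-100 + B + P)/(-47 + B) (z(B, P) = (P + (-100 + B))/(-47 + B) = (-100 + B + P)/(-47 + B))
(-26*29*(-14) + (z(49, -23) - 1*7243)) - 15809 = (-26*29*(-14) + ((-100 + 49 - 23)/(-47 + 49) - 1*7243)) - 15809 = (-754*(-14) + (-74/2 - 7243)) - 15809 = (10556 + ((½)*(-74) - 7243)) - 15809 = (10556 + (-37 - 7243)) - 15809 = (10556 - 7280) - 15809 = 3276 - 15809 = -12533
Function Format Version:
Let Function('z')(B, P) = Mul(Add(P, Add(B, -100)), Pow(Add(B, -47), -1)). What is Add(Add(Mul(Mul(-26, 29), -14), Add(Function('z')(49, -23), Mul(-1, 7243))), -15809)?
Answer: -12533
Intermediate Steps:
Function('z')(B, P) = Mul(Pow(Add(-47, B), -1), Add(-100, B, P)) (Function('z')(B, P) = Mul(Add(P, Add(-100, B)), Pow(Add(-47, B), -1)) = Mul(Add(-100, B, P), Pow(Add(-47, B), -1)) = Mul(Pow(Add(-47, B), -1), Add(-100, B, P)))
Add(Add(Mul(Mul(-26, 29), -14), Add(Function('z')(49, -23), Mul(-1, 7243))), -15809) = Add(Add(Mul(Mul(-26, 29), -14), Add(Mul(Pow(Add(-47, 49), -1), Add(-100, 49, -23)), Mul(-1, 7243))), -15809) = Add(Add(Mul(-754, -14), Add(Mul(Pow(2, -1), -74), -7243)), -15809) = Add(Add(10556, Add(Mul(Rational(1, 2), -74), -7243)), -15809) = Add(Add(10556, Add(-37, -7243)), -15809) = Add(Add(10556, -7280), -15809) = Add(3276, -15809) = -12533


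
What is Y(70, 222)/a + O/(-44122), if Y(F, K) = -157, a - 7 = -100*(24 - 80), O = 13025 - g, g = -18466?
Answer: -183497191/247392054 ≈ -0.74173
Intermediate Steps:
O = 31491 (O = 13025 - 1*(-18466) = 13025 + 18466 = 31491)
a = 5607 (a = 7 - 100*(24 - 80) = 7 - 100*(-56) = 7 + 5600 = 5607)
Y(70, 222)/a + O/(-44122) = -157/5607 + 31491/(-44122) = -157*1/5607 + 31491*(-1/44122) = -157/5607 - 31491/44122 = -183497191/247392054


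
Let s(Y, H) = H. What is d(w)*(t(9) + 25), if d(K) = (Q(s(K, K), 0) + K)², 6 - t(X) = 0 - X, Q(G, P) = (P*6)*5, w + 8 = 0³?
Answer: 2560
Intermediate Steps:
w = -8 (w = -8 + 0³ = -8 + 0 = -8)
Q(G, P) = 30*P (Q(G, P) = (6*P)*5 = 30*P)
t(X) = 6 + X (t(X) = 6 - (0 - X) = 6 - (-1)*X = 6 + X)
d(K) = K² (d(K) = (30*0 + K)² = (0 + K)² = K²)
d(w)*(t(9) + 25) = (-8)²*((6 + 9) + 25) = 64*(15 + 25) = 64*40 = 2560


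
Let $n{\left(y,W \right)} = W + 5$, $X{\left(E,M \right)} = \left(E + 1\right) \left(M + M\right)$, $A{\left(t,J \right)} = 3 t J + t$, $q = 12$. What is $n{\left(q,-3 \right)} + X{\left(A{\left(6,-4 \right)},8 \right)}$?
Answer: $-1038$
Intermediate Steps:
$A{\left(t,J \right)} = t + 3 J t$ ($A{\left(t,J \right)} = 3 J t + t = t + 3 J t$)
$X{\left(E,M \right)} = 2 M \left(1 + E\right)$ ($X{\left(E,M \right)} = \left(1 + E\right) 2 M = 2 M \left(1 + E\right)$)
$n{\left(y,W \right)} = 5 + W$
$n{\left(q,-3 \right)} + X{\left(A{\left(6,-4 \right)},8 \right)} = \left(5 - 3\right) + 2 \cdot 8 \left(1 + 6 \left(1 + 3 \left(-4\right)\right)\right) = 2 + 2 \cdot 8 \left(1 + 6 \left(1 - 12\right)\right) = 2 + 2 \cdot 8 \left(1 + 6 \left(-11\right)\right) = 2 + 2 \cdot 8 \left(1 - 66\right) = 2 + 2 \cdot 8 \left(-65\right) = 2 - 1040 = -1038$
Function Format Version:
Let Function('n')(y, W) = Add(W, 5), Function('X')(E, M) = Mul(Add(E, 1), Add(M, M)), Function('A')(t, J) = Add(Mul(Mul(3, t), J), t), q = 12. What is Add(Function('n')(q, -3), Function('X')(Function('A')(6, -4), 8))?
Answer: -1038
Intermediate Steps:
Function('A')(t, J) = Add(t, Mul(3, J, t)) (Function('A')(t, J) = Add(Mul(3, J, t), t) = Add(t, Mul(3, J, t)))
Function('X')(E, M) = Mul(2, M, Add(1, E)) (Function('X')(E, M) = Mul(Add(1, E), Mul(2, M)) = Mul(2, M, Add(1, E)))
Function('n')(y, W) = Add(5, W)
Add(Function('n')(q, -3), Function('X')(Function('A')(6, -4), 8)) = Add(Add(5, -3), Mul(2, 8, Add(1, Mul(6, Add(1, Mul(3, -4)))))) = Add(2, Mul(2, 8, Add(1, Mul(6, Add(1, -12))))) = Add(2, Mul(2, 8, Add(1, Mul(6, -11)))) = Add(2, Mul(2, 8, Add(1, -66))) = Add(2, Mul(2, 8, -65)) = Add(2, -1040) = -1038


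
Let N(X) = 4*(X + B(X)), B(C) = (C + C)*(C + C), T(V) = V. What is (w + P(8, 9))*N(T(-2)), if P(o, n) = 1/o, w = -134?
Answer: -7497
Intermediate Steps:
B(C) = 4*C**2 (B(C) = (2*C)*(2*C) = 4*C**2)
N(X) = 4*X + 16*X**2 (N(X) = 4*(X + 4*X**2) = 4*X + 16*X**2)
(w + P(8, 9))*N(T(-2)) = (-134 + 1/8)*(4*(-2)*(1 + 4*(-2))) = (-134 + 1/8)*(4*(-2)*(1 - 8)) = -1071*(-2)*(-7)/2 = -1071/8*56 = -7497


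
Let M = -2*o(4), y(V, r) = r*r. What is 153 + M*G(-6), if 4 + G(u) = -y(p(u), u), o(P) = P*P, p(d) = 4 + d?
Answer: 1433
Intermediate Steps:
y(V, r) = r**2
o(P) = P**2
M = -32 (M = -2*4**2 = -2*16 = -32)
G(u) = -4 - u**2
153 + M*G(-6) = 153 - 32*(-4 - 1*(-6)**2) = 153 - 32*(-4 - 1*36) = 153 - 32*(-4 - 36) = 153 - 32*(-40) = 153 + 1280 = 1433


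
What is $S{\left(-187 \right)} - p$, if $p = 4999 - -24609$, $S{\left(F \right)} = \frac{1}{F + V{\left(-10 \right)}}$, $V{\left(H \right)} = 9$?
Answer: $- \frac{5270225}{178} \approx -29608.0$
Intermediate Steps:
$S{\left(F \right)} = \frac{1}{9 + F}$ ($S{\left(F \right)} = \frac{1}{F + 9} = \frac{1}{9 + F}$)
$p = 29608$ ($p = 4999 + 24609 = 29608$)
$S{\left(-187 \right)} - p = \frac{1}{9 - 187} - 29608 = \frac{1}{-178} - 29608 = - \frac{1}{178} - 29608 = - \frac{5270225}{178}$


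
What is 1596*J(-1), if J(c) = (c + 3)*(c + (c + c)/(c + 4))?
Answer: -5320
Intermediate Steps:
J(c) = (3 + c)*(c + 2*c/(4 + c)) (J(c) = (3 + c)*(c + (2*c)/(4 + c)) = (3 + c)*(c + 2*c/(4 + c)))
1596*J(-1) = 1596*(-(18 + (-1)**2 + 9*(-1))/(4 - 1)) = 1596*(-1*(18 + 1 - 9)/3) = 1596*(-1*1/3*10) = 1596*(-10/3) = -5320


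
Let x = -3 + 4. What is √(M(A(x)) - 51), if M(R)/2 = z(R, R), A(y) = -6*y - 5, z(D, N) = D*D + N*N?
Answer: √433 ≈ 20.809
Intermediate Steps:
x = 1
z(D, N) = D² + N²
A(y) = -5 - 6*y
M(R) = 4*R² (M(R) = 2*(R² + R²) = 2*(2*R²) = 4*R²)
√(M(A(x)) - 51) = √(4*(-5 - 6*1)² - 51) = √(4*(-5 - 6)² - 51) = √(4*(-11)² - 51) = √(4*121 - 51) = √(484 - 51) = √433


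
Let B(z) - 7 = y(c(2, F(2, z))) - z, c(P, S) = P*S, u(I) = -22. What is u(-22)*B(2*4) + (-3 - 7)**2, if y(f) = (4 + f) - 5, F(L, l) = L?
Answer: 56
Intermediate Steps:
y(f) = -1 + f
B(z) = 10 - z (B(z) = 7 + ((-1 + 2*2) - z) = 7 + ((-1 + 4) - z) = 7 + (3 - z) = 10 - z)
u(-22)*B(2*4) + (-3 - 7)**2 = -22*(10 - 2*4) + (-3 - 7)**2 = -22*(10 - 1*8) + (-10)**2 = -22*(10 - 8) + 100 = -22*2 + 100 = -44 + 100 = 56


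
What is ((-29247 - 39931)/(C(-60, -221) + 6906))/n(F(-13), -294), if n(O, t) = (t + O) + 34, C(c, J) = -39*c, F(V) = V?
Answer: 34589/1262079 ≈ 0.027406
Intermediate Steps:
n(O, t) = 34 + O + t (n(O, t) = (O + t) + 34 = 34 + O + t)
((-29247 - 39931)/(C(-60, -221) + 6906))/n(F(-13), -294) = ((-29247 - 39931)/(-39*(-60) + 6906))/(34 - 13 - 294) = -69178/(2340 + 6906)/(-273) = -69178/9246*(-1/273) = -69178*1/9246*(-1/273) = -34589/4623*(-1/273) = 34589/1262079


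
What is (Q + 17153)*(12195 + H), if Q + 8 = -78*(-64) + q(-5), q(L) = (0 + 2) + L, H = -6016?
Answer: 136765986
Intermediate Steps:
q(L) = 2 + L
Q = 4981 (Q = -8 + (-78*(-64) + (2 - 5)) = -8 + (4992 - 3) = -8 + 4989 = 4981)
(Q + 17153)*(12195 + H) = (4981 + 17153)*(12195 - 6016) = 22134*6179 = 136765986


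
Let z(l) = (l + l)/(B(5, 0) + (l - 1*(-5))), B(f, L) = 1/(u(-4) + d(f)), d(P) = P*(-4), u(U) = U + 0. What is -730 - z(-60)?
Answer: -967210/1321 ≈ -732.18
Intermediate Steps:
u(U) = U
d(P) = -4*P
B(f, L) = 1/(-4 - 4*f)
z(l) = 2*l/(119/24 + l) (z(l) = (l + l)/(-1/(4 + 4*5) + (l - 1*(-5))) = (2*l)/(-1/(4 + 20) + (l + 5)) = (2*l)/(-1/24 + (5 + l)) = (2*l)/(119/24 + l) = 2*l/(119/24 + l))
-730 - z(-60) = -730 - 48*(-60)/(119 + 24*(-60)) = -730 - 48*(-60)/(119 - 1440) = -730 - 48*(-60)/(-1321) = -730 - 48*(-60)*(-1)/1321 = -730 - 1*2880/1321 = -730 - 2880/1321 = -967210/1321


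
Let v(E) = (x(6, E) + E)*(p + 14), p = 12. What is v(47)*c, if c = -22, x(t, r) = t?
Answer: -30316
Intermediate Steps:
v(E) = 156 + 26*E (v(E) = (6 + E)*(12 + 14) = (6 + E)*26 = 156 + 26*E)
v(47)*c = (156 + 26*47)*(-22) = (156 + 1222)*(-22) = 1378*(-22) = -30316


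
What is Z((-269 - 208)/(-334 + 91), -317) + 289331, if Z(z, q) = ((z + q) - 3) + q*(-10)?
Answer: 7888940/27 ≈ 2.9218e+5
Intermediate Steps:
Z(z, q) = -3 + z - 9*q (Z(z, q) = ((q + z) - 3) - 10*q = (-3 + q + z) - 10*q = -3 + z - 9*q)
Z((-269 - 208)/(-334 + 91), -317) + 289331 = (-3 + (-269 - 208)/(-334 + 91) - 9*(-317)) + 289331 = (-3 - 477/(-243) + 2853) + 289331 = (-3 - 477*(-1/243) + 2853) + 289331 = (-3 + 53/27 + 2853) + 289331 = 77003/27 + 289331 = 7888940/27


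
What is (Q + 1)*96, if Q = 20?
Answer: 2016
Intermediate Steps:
(Q + 1)*96 = (20 + 1)*96 = 21*96 = 2016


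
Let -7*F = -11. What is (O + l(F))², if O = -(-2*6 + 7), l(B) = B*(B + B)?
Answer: 237169/2401 ≈ 98.779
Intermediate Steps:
F = 11/7 (F = -⅐*(-11) = 11/7 ≈ 1.5714)
l(B) = 2*B² (l(B) = B*(2*B) = 2*B²)
O = 5 (O = -(-12 + 7) = -1*(-5) = 5)
(O + l(F))² = (5 + 2*(11/7)²)² = (5 + 2*(121/49))² = (5 + 242/49)² = (487/49)² = 237169/2401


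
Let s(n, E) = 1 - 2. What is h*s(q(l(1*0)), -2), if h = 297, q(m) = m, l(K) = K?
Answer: -297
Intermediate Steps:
s(n, E) = -1
h*s(q(l(1*0)), -2) = 297*(-1) = -297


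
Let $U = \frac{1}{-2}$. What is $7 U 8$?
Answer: $-28$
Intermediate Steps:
$U = - \frac{1}{2} \approx -0.5$
$7 U 8 = 7 \left(- \frac{1}{2}\right) 8 = \left(- \frac{7}{2}\right) 8 = -28$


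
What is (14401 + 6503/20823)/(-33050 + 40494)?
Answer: 149939263/77503206 ≈ 1.9346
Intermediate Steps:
(14401 + 6503/20823)/(-33050 + 40494) = (14401 + 6503*(1/20823))/7444 = (14401 + 6503/20823)*(1/7444) = (299878526/20823)*(1/7444) = 149939263/77503206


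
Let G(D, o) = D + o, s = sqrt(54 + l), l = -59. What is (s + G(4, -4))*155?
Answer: 155*I*sqrt(5) ≈ 346.59*I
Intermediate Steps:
s = I*sqrt(5) (s = sqrt(54 - 59) = sqrt(-5) = I*sqrt(5) ≈ 2.2361*I)
(s + G(4, -4))*155 = (I*sqrt(5) + (4 - 4))*155 = (I*sqrt(5) + 0)*155 = (I*sqrt(5))*155 = 155*I*sqrt(5)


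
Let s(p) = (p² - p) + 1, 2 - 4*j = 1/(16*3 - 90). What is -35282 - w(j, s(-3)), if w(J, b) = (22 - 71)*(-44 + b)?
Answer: -36801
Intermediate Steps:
j = 85/168 (j = ½ - 1/(4*(16*3 - 90)) = ½ - 1/(4*(48 - 90)) = ½ - ¼/(-42) = ½ - ¼*(-1/42) = ½ + 1/168 = 85/168 ≈ 0.50595)
s(p) = 1 + p² - p
w(J, b) = 2156 - 49*b (w(J, b) = -49*(-44 + b) = 2156 - 49*b)
-35282 - w(j, s(-3)) = -35282 - (2156 - 49*(1 + (-3)² - 1*(-3))) = -35282 - (2156 - 49*(1 + 9 + 3)) = -35282 - (2156 - 49*13) = -35282 - (2156 - 637) = -35282 - 1*1519 = -35282 - 1519 = -36801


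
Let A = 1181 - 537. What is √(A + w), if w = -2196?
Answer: 4*I*√97 ≈ 39.395*I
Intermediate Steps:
A = 644
√(A + w) = √(644 - 2196) = √(-1552) = 4*I*√97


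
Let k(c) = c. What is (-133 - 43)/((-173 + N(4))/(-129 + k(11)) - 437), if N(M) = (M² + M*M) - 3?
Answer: 10384/25711 ≈ 0.40387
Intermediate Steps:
N(M) = -3 + 2*M² (N(M) = (M² + M²) - 3 = 2*M² - 3 = -3 + 2*M²)
(-133 - 43)/((-173 + N(4))/(-129 + k(11)) - 437) = (-133 - 43)/((-173 + (-3 + 2*4²))/(-129 + 11) - 437) = -176/((-173 + (-3 + 2*16))/(-118) - 437) = -176/((-173 + (-3 + 32))*(-1/118) - 437) = -176/((-173 + 29)*(-1/118) - 437) = -176/(-144*(-1/118) - 437) = -176/(72/59 - 437) = -176/(-25711/59) = -176*(-59/25711) = 10384/25711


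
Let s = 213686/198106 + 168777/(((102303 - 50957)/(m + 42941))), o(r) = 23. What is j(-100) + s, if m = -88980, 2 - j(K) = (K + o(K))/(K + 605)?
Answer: -388677037393119999/2568417545690 ≈ -1.5133e+5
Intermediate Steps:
j(K) = 2 - (23 + K)/(605 + K) (j(K) = 2 - (K + 23)/(K + 605) = 2 - (23 + K)/(605 + K))
s = -769668447224381/5085975338 (s = 213686/198106 + 168777/(((102303 - 50957)/(-88980 + 42941))) = 213686*(1/198106) + 168777/((51346/(-46039))) = 106843/99053 + 168777/((51346*(-1/46039))) = 106843/99053 + 168777/(-51346/46039) = 106843/99053 + 168777*(-46039/51346) = 106843/99053 - 7770324303/51346 = -769668447224381/5085975338 ≈ -1.5133e+5)
j(-100) + s = (1187 - 100)/(605 - 100) - 769668447224381/5085975338 = 1087/505 - 769668447224381/5085975338 = -388677037393119999/2568417545690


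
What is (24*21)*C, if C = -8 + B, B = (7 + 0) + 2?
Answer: 504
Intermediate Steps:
B = 9 (B = 7 + 2 = 9)
C = 1 (C = -8 + 9 = 1)
(24*21)*C = (24*21)*1 = 504*1 = 504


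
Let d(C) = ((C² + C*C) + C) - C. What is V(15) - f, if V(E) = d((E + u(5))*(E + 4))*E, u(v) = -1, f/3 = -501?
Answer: 2124183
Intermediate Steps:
f = -1503 (f = 3*(-501) = -1503)
d(C) = 2*C² (d(C) = ((C² + C²) + C) - C = (2*C² + C) - C = (C + 2*C²) - C = 2*C²)
V(E) = 2*E*(-1 + E)²*(4 + E)² (V(E) = (2*((E - 1)*(E + 4))²)*E = (2*((-1 + E)*(4 + E))²)*E = (2*((-1 + E)²*(4 + E)²))*E = (2*(-1 + E)²*(4 + E)²)*E = 2*E*(-1 + E)²*(4 + E)²)
V(15) - f = 2*15*(-4 + 15² + 3*15)² - 1*(-1503) = 2*15*(-4 + 225 + 45)² + 1503 = 2*15*266² + 1503 = 2*15*70756 + 1503 = 2122680 + 1503 = 2124183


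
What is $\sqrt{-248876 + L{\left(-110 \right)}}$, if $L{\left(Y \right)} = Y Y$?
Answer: $2 i \sqrt{59194} \approx 486.6 i$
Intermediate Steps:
$L{\left(Y \right)} = Y^{2}$
$\sqrt{-248876 + L{\left(-110 \right)}} = \sqrt{-248876 + \left(-110\right)^{2}} = \sqrt{-248876 + 12100} = \sqrt{-236776} = 2 i \sqrt{59194}$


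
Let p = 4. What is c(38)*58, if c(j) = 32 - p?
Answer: 1624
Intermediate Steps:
c(j) = 28 (c(j) = 32 - 1*4 = 32 - 4 = 28)
c(38)*58 = 28*58 = 1624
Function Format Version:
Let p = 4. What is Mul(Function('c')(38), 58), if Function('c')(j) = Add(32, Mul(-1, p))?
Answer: 1624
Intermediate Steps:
Function('c')(j) = 28 (Function('c')(j) = Add(32, Mul(-1, 4)) = Add(32, -4) = 28)
Mul(Function('c')(38), 58) = Mul(28, 58) = 1624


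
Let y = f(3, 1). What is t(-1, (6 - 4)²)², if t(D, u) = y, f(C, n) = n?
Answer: 1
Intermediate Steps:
y = 1
t(D, u) = 1
t(-1, (6 - 4)²)² = 1² = 1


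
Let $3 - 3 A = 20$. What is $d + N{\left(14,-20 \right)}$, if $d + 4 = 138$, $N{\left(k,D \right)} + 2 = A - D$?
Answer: $\frac{439}{3} \approx 146.33$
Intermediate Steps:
$A = - \frac{17}{3}$ ($A = 1 - \frac{20}{3} = - \frac{17}{3} \approx -5.6667$)
$N{\left(k,D \right)} = - \frac{23}{3} - D$ ($N{\left(k,D \right)} = -2 - \left(\frac{17}{3} + D\right) = - \frac{23}{3} - D$)
$d = 134$ ($d = -4 + 138 = 134$)
$d + N{\left(14,-20 \right)} = 134 - - \frac{37}{3} = 134 + \left(- \frac{23}{3} + 20\right) = 134 + \frac{37}{3} = \frac{439}{3}$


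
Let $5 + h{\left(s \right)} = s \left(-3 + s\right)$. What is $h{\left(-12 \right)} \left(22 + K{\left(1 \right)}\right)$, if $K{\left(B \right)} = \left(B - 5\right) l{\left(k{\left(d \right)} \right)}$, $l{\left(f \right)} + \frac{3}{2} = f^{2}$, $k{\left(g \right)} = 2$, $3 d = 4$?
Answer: $2100$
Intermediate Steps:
$d = \frac{4}{3}$ ($d = \frac{1}{3} \cdot 4 = \frac{4}{3} \approx 1.3333$)
$l{\left(f \right)} = - \frac{3}{2} + f^{2}$
$h{\left(s \right)} = -5 + s \left(-3 + s\right)$
$K{\left(B \right)} = - \frac{25}{2} + \frac{5 B}{2}$ ($K{\left(B \right)} = \left(B - 5\right) \left(- \frac{3}{2} + 2^{2}\right) = \left(-5 + B\right) \left(- \frac{3}{2} + 4\right) = \left(-5 + B\right) \frac{5}{2} = - \frac{25}{2} + \frac{5 B}{2}$)
$h{\left(-12 \right)} \left(22 + K{\left(1 \right)}\right) = \left(-5 + \left(-12\right)^{2} - -36\right) \left(22 + \left(- \frac{25}{2} + \frac{5}{2} \cdot 1\right)\right) = \left(-5 + 144 + 36\right) \left(22 + \left(- \frac{25}{2} + \frac{5}{2}\right)\right) = 175 \left(22 - 10\right) = 175 \cdot 12 = 2100$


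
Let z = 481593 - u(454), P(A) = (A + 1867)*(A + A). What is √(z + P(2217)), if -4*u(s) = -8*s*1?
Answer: √18589141 ≈ 4311.5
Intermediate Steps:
u(s) = 2*s (u(s) = -(-8*s)/4 = -(-2)*s = 2*s)
P(A) = 2*A*(1867 + A) (P(A) = (1867 + A)*(2*A) = 2*A*(1867 + A))
z = 480685 (z = 481593 - 2*454 = 481593 - 1*908 = 481593 - 908 = 480685)
√(z + P(2217)) = √(480685 + 2*2217*(1867 + 2217)) = √(480685 + 2*2217*4084) = √(480685 + 18108456) = √18589141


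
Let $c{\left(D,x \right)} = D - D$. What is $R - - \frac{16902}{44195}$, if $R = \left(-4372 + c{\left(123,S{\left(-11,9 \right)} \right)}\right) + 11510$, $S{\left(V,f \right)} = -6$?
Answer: $\frac{315480812}{44195} \approx 7138.4$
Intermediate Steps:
$c{\left(D,x \right)} = 0$
$R = 7138$ ($R = \left(-4372 + 0\right) + 11510 = -4372 + 11510 = 7138$)
$R - - \frac{16902}{44195} = 7138 - - \frac{16902}{44195} = 7138 + \frac{16902}{44195} = \frac{315480812}{44195}$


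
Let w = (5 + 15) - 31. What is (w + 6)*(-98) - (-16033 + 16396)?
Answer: 127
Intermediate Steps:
w = -11 (w = 20 - 31 = -11)
(w + 6)*(-98) - (-16033 + 16396) = (-11 + 6)*(-98) - (-16033 + 16396) = -5*(-98) - 1*363 = 490 - 363 = 127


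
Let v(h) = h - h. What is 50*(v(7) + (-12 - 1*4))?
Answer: -800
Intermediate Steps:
v(h) = 0
50*(v(7) + (-12 - 1*4)) = 50*(0 + (-12 - 1*4)) = 50*(0 + (-12 - 4)) = 50*(0 - 16) = 50*(-16) = -800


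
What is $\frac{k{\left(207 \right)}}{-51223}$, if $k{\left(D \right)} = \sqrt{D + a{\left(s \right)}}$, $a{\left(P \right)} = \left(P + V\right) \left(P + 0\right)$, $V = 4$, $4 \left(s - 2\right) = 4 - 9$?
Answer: $- \frac{\sqrt{3369}}{204892} \approx -0.00028329$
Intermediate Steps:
$s = \frac{3}{4}$ ($s = 2 + \frac{4 - 9}{4} = 2 + \frac{1}{4} \left(-5\right) = 2 - \frac{5}{4} = \frac{3}{4} \approx 0.75$)
$a{\left(P \right)} = P \left(4 + P\right)$ ($a{\left(P \right)} = \left(P + 4\right) \left(P + 0\right) = \left(4 + P\right) P = P \left(4 + P\right)$)
$k{\left(D \right)} = \sqrt{\frac{57}{16} + D}$ ($k{\left(D \right)} = \sqrt{D + \frac{3 \left(4 + \frac{3}{4}\right)}{4}} = \sqrt{D + \frac{3}{4} \cdot \frac{19}{4}} = \sqrt{D + \frac{57}{16}} = \sqrt{\frac{57}{16} + D}$)
$\frac{k{\left(207 \right)}}{-51223} = \frac{\frac{1}{4} \sqrt{57 + 16 \cdot 207}}{-51223} = \frac{\sqrt{57 + 3312}}{4} \left(- \frac{1}{51223}\right) = \frac{\sqrt{3369}}{4} \left(- \frac{1}{51223}\right) = - \frac{\sqrt{3369}}{204892}$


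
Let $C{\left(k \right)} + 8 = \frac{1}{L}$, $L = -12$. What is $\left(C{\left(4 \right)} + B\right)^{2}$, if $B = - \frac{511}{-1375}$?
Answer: $\frac{16190781049}{272250000} \approx 59.47$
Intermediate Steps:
$B = \frac{511}{1375}$ ($B = \left(-511\right) \left(- \frac{1}{1375}\right) = \frac{511}{1375} \approx 0.37164$)
$C{\left(k \right)} = - \frac{97}{12}$ ($C{\left(k \right)} = -8 + \frac{1}{-12} = -8 - \frac{1}{12} = - \frac{97}{12}$)
$\left(C{\left(4 \right)} + B\right)^{2} = \left(- \frac{97}{12} + \frac{511}{1375}\right)^{2} = \left(- \frac{127243}{16500}\right)^{2} = \frac{16190781049}{272250000}$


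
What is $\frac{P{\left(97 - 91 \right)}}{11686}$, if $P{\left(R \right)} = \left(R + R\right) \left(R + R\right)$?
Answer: $\frac{72}{5843} \approx 0.012322$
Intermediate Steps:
$P{\left(R \right)} = 4 R^{2}$ ($P{\left(R \right)} = 2 R 2 R = 4 R^{2}$)
$\frac{P{\left(97 - 91 \right)}}{11686} = \frac{4 \left(97 - 91\right)^{2}}{11686} = 4 \cdot 6^{2} \cdot \frac{1}{11686} = 4 \cdot 36 \cdot \frac{1}{11686} = 144 \cdot \frac{1}{11686} = \frac{72}{5843}$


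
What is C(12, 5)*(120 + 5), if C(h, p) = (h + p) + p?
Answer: 2750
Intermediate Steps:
C(h, p) = h + 2*p
C(12, 5)*(120 + 5) = (12 + 2*5)*(120 + 5) = (12 + 10)*125 = 22*125 = 2750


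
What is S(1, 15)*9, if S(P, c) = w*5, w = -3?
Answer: -135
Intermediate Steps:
S(P, c) = -15 (S(P, c) = -3*5 = -15)
S(1, 15)*9 = -15*9 = -135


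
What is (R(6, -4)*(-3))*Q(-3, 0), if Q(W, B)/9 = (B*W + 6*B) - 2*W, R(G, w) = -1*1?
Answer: 162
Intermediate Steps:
R(G, w) = -1
Q(W, B) = -18*W + 54*B + 9*B*W (Q(W, B) = 9*((B*W + 6*B) - 2*W) = 9*((6*B + B*W) - 2*W) = 9*(-2*W + 6*B + B*W) = -18*W + 54*B + 9*B*W)
(R(6, -4)*(-3))*Q(-3, 0) = (-1*(-3))*(-18*(-3) + 54*0 + 9*0*(-3)) = 3*(54 + 0 + 0) = 3*54 = 162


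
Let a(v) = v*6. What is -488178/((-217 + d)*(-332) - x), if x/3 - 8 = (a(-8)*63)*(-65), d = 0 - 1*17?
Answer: 81363/85336 ≈ 0.95344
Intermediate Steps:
a(v) = 6*v
d = -17 (d = 0 - 17 = -17)
x = 589704 (x = 24 + 3*(((6*(-8))*63)*(-65)) = 24 + 3*(-48*63*(-65)) = 24 + 3*(-3024*(-65)) = 24 + 3*196560 = 24 + 589680 = 589704)
-488178/((-217 + d)*(-332) - x) = -488178/((-217 - 17)*(-332) - 1*589704) = -488178/(-234*(-332) - 589704) = -488178/(77688 - 589704) = -488178/(-512016) = -488178*(-1/512016) = 81363/85336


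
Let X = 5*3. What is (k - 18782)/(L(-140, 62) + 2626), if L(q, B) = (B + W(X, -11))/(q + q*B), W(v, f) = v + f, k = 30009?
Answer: 16503690/3860209 ≈ 4.2753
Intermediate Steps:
X = 15
W(v, f) = f + v
L(q, B) = (4 + B)/(q + B*q) (L(q, B) = (B + (-11 + 15))/(q + q*B) = (B + 4)/(q + B*q) = (4 + B)/(q + B*q))
(k - 18782)/(L(-140, 62) + 2626) = (30009 - 18782)/((4 + 62)/((-140)*(1 + 62)) + 2626) = 11227/(-1/140*66/63 + 2626) = 11227/(-1/140*1/63*66 + 2626) = 11227/(-11/1470 + 2626) = 11227/(3860209/1470) = 11227*(1470/3860209) = 16503690/3860209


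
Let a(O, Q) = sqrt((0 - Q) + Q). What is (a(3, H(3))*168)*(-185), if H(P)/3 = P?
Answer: 0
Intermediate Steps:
H(P) = 3*P
a(O, Q) = 0 (a(O, Q) = sqrt(-Q + Q) = sqrt(0) = 0)
(a(3, H(3))*168)*(-185) = (0*168)*(-185) = 0*(-185) = 0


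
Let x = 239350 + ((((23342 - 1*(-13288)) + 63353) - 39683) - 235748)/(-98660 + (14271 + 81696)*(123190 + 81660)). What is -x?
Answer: -2352659863793026/9829370645 ≈ -2.3935e+5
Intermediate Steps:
x = 2352659863793026/9829370645 (x = 239350 + ((((23342 + 13288) + 63353) - 39683) - 235748)/(-98660 + 95967*204850) = 239350 + (((36630 + 63353) - 39683) - 235748)/(-98660 + 19658839950) = 239350 + ((99983 - 39683) - 235748)/19658741290 = 239350 + (60300 - 235748)*(1/19658741290) = 239350 - 175448*1/19658741290 = 239350 - 87724/9829370645 = 2352659863793026/9829370645 ≈ 2.3935e+5)
-x = -1*2352659863793026/9829370645 = -2352659863793026/9829370645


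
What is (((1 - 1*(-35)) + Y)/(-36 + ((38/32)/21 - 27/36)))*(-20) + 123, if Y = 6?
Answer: 1798707/12329 ≈ 145.89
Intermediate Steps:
(((1 - 1*(-35)) + Y)/(-36 + ((38/32)/21 - 27/36)))*(-20) + 123 = (((1 - 1*(-35)) + 6)/(-36 + ((38/32)/21 - 27/36)))*(-20) + 123 = (((1 + 35) + 6)/(-36 + ((38*(1/32))*(1/21) - 27*1/36)))*(-20) + 123 = ((36 + 6)/(-36 + ((19/16)*(1/21) - ¾)))*(-20) + 123 = (42/(-36 + (19/336 - ¾)))*(-20) + 123 = (42/(-36 - 233/336))*(-20) + 123 = (42/(-12329/336))*(-20) + 123 = (42*(-336/12329))*(-20) + 123 = -14112/12329*(-20) + 123 = 282240/12329 + 123 = 1798707/12329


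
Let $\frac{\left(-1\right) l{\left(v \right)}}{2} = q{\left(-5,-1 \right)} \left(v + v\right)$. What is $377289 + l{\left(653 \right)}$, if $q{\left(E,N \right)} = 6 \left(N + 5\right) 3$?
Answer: $189225$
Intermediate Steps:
$q{\left(E,N \right)} = 90 + 18 N$ ($q{\left(E,N \right)} = 6 \left(5 + N\right) 3 = \left(30 + 6 N\right) 3 = 90 + 18 N$)
$l{\left(v \right)} = - 288 v$ ($l{\left(v \right)} = - 2 \left(90 + 18 \left(-1\right)\right) \left(v + v\right) = - 2 \left(90 - 18\right) 2 v = - 2 \cdot 72 \cdot 2 v = - 2 \cdot 144 v = - 288 v$)
$377289 + l{\left(653 \right)} = 377289 - 188064 = 189225$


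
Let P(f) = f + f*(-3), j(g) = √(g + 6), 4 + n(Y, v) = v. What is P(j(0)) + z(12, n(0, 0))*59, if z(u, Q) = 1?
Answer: 59 - 2*√6 ≈ 54.101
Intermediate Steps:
n(Y, v) = -4 + v
j(g) = √(6 + g)
P(f) = -2*f (P(f) = f - 3*f = -2*f)
P(j(0)) + z(12, n(0, 0))*59 = -2*√(6 + 0) + 1*59 = -2*√6 + 59 = 59 - 2*√6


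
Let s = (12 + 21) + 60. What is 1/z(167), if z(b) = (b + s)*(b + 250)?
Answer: 1/108420 ≈ 9.2234e-6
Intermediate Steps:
s = 93 (s = 33 + 60 = 93)
z(b) = (93 + b)*(250 + b) (z(b) = (b + 93)*(b + 250) = (93 + b)*(250 + b))
1/z(167) = 1/(23250 + 167² + 343*167) = 1/(23250 + 27889 + 57281) = 1/108420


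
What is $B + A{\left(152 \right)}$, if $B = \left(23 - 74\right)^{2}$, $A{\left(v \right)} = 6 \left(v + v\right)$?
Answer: $4425$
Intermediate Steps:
$A{\left(v \right)} = 12 v$ ($A{\left(v \right)} = 6 \cdot 2 v = 12 v$)
$B = 2601$ ($B = \left(-51\right)^{2} = 2601$)
$B + A{\left(152 \right)} = 2601 + 12 \cdot 152 = 2601 + 1824 = 4425$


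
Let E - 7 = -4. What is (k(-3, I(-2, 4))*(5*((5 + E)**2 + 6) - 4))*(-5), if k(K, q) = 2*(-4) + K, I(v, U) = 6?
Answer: 19030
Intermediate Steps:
E = 3 (E = 7 - 4 = 3)
k(K, q) = -8 + K
(k(-3, I(-2, 4))*(5*((5 + E)**2 + 6) - 4))*(-5) = ((-8 - 3)*(5*((5 + 3)**2 + 6) - 4))*(-5) = -11*(5*(8**2 + 6) - 4)*(-5) = -11*(5*(64 + 6) - 4)*(-5) = -11*(5*70 - 4)*(-5) = -11*(350 - 4)*(-5) = -11*346*(-5) = -3806*(-5) = 19030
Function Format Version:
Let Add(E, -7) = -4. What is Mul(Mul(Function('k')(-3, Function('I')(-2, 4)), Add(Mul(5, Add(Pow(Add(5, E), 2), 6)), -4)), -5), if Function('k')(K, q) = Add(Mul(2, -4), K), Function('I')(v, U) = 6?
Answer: 19030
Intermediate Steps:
E = 3 (E = Add(7, -4) = 3)
Function('k')(K, q) = Add(-8, K)
Mul(Mul(Function('k')(-3, Function('I')(-2, 4)), Add(Mul(5, Add(Pow(Add(5, E), 2), 6)), -4)), -5) = Mul(Mul(Add(-8, -3), Add(Mul(5, Add(Pow(Add(5, 3), 2), 6)), -4)), -5) = Mul(Mul(-11, Add(Mul(5, Add(Pow(8, 2), 6)), -4)), -5) = Mul(Mul(-11, Add(Mul(5, Add(64, 6)), -4)), -5) = Mul(Mul(-11, Add(Mul(5, 70), -4)), -5) = Mul(Mul(-11, Add(350, -4)), -5) = Mul(Mul(-11, 346), -5) = Mul(-3806, -5) = 19030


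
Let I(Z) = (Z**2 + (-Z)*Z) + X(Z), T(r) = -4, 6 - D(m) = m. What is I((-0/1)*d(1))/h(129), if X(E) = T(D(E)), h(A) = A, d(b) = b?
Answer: -4/129 ≈ -0.031008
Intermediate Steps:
D(m) = 6 - m
X(E) = -4
I(Z) = -4 (I(Z) = (Z**2 + (-Z)*Z) - 4 = (Z**2 - Z**2) - 4 = 0 - 4 = -4)
I((-0/1)*d(1))/h(129) = -4/129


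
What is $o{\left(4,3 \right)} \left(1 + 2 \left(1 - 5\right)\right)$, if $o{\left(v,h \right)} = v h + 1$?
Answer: $-91$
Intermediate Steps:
$o{\left(v,h \right)} = 1 + h v$ ($o{\left(v,h \right)} = h v + 1 = 1 + h v$)
$o{\left(4,3 \right)} \left(1 + 2 \left(1 - 5\right)\right) = \left(1 + 3 \cdot 4\right) \left(1 + 2 \left(1 - 5\right)\right) = \left(1 + 12\right) \left(1 + 2 \left(-4\right)\right) = 13 \left(1 - 8\right) = 13 \left(-7\right) = -91$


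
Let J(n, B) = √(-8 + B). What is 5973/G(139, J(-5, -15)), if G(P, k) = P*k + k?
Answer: -5973*I*√23/3220 ≈ -8.8961*I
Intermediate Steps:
G(P, k) = k + P*k
5973/G(139, J(-5, -15)) = 5973/((√(-8 - 15)*(1 + 139))) = 5973/((√(-23)*140)) = 5973/(((I*√23)*140)) = 5973/((140*I*√23)) = 5973*(-I*√23/3220) = -5973*I*√23/3220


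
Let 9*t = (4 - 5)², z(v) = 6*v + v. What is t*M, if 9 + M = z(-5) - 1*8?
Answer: -52/9 ≈ -5.7778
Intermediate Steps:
z(v) = 7*v
t = ⅑ (t = (4 - 5)²/9 = (⅑)*(-1)² = (⅑)*1 = ⅑ ≈ 0.11111)
M = -52 (M = -9 + (7*(-5) - 1*8) = -9 + (-35 - 8) = -9 - 43 = -52)
t*M = (⅑)*(-52) = -52/9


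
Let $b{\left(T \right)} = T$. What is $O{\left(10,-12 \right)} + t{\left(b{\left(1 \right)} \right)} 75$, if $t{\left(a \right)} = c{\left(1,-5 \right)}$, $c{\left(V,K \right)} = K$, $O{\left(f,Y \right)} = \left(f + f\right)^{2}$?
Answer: $25$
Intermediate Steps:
$O{\left(f,Y \right)} = 4 f^{2}$ ($O{\left(f,Y \right)} = \left(2 f\right)^{2} = 4 f^{2}$)
$t{\left(a \right)} = -5$
$O{\left(10,-12 \right)} + t{\left(b{\left(1 \right)} \right)} 75 = 4 \cdot 10^{2} - 375 = 4 \cdot 100 - 375 = 400 - 375 = 25$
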